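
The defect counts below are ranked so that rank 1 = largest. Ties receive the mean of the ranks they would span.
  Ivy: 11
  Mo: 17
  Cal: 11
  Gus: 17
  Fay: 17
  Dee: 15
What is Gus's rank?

2

Sorted (descending): 17, 17, 17, 15, 11, 11
The 3 values of 17 occupy positions 1–3 → average rank 2.
The 2 values of 11 occupy positions 5–6 → average rank (5+6)/2 = 5.5.
Gus has value 17 → rank 2.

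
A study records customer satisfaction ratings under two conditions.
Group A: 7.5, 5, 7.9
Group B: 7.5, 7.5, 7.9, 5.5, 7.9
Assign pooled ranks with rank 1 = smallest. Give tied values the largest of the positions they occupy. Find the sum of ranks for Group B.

28

Sorted (ascending): 5, 5.5, 7.5, 7.5, 7.5, 7.9, 7.9, 7.9
The 3 values of 7.5 occupy positions 3–5 → each gets rank 5.
The 3 values of 7.9 occupy positions 6–8 → each gets rank 8.
Group B values → pooled ranks: 7.5→5, 7.5→5, 7.9→8, 5.5→2, 7.9→8
Rank sum = 5 + 5 + 8 + 2 + 8 = 28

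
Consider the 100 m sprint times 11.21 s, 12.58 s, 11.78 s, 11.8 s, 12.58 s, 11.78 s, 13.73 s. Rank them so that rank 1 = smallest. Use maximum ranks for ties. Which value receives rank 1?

Sorted (ascending): 11.21, 11.78, 11.78, 11.8, 12.58, 12.58, 13.73
The 2 values of 11.78 occupy positions 2–3 → each gets rank 3.
The 2 values of 12.58 occupy positions 5–6 → each gets rank 6.
Rank 1 → value 11.21.

11.21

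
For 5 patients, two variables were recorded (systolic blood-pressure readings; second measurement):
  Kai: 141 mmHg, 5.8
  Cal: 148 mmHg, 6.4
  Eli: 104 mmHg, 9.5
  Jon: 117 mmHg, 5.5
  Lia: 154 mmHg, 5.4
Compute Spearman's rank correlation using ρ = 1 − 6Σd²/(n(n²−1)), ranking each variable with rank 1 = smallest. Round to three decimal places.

-0.600

Ranks of variable 1: 3, 4, 1, 2, 5
Ranks of variable 2: 3, 4, 5, 2, 1
d = r₁ − r₂: 0, 0, -4, 0, 4
d²: 0, 0, 16, 0, 16; Σd² = 32
ρ = 1 − 6·32/(5·24) = 1 − 192/120 = -0.600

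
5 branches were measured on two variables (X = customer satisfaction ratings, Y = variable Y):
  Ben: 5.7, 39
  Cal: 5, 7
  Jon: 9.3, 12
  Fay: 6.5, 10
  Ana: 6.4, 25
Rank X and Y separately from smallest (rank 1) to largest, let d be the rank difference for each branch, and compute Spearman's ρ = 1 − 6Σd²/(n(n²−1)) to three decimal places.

Ranks of variable 1: 2, 1, 5, 4, 3
Ranks of variable 2: 5, 1, 3, 2, 4
d = r₁ − r₂: -3, 0, 2, 2, -1
d²: 9, 0, 4, 4, 1; Σd² = 18
ρ = 1 − 6·18/(5·24) = 1 − 108/120 = 0.100

0.100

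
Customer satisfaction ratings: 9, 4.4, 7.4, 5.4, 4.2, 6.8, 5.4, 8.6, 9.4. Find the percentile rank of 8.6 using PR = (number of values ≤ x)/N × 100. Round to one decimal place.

N = 9.
Strictly below 8.6: 6. Equal to 8.6: 1.
PR = 7/9 × 100 = 77.8

77.8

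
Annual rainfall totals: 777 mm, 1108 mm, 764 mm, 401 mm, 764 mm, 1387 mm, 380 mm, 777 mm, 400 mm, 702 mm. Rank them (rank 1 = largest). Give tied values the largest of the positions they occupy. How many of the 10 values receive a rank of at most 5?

4

Sorted (descending): 1387, 1108, 777, 777, 764, 764, 702, 401, 400, 380
The 2 values of 777 occupy positions 3–4 → each gets rank 4.
The 2 values of 764 occupy positions 5–6 → each gets rank 6.
Ranks ≤ 5: {1, 2, 4, 4} → 4 values.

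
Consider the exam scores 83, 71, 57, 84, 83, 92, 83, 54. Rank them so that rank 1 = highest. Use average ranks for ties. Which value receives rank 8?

Sorted (descending): 92, 84, 83, 83, 83, 71, 57, 54
The 3 values of 83 occupy positions 3–5 → average rank 4.
Rank 8 → value 54.

54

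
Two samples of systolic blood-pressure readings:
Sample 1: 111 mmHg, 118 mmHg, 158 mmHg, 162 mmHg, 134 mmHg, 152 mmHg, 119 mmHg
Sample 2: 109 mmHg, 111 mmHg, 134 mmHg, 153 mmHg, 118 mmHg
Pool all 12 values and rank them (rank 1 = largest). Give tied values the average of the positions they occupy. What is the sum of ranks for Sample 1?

38.5

Sorted (descending): 162, 158, 153, 152, 134, 134, 119, 118, 118, 111, 111, 109
The 2 values of 134 occupy positions 5–6 → average rank (5+6)/2 = 5.5.
The 2 values of 118 occupy positions 8–9 → average rank (8+9)/2 = 8.5.
The 2 values of 111 occupy positions 10–11 → average rank (10+11)/2 = 10.5.
Sample 1 values → pooled ranks: 111→10.5, 118→8.5, 158→2, 162→1, 134→5.5, 152→4, 119→7
Rank sum = 10.5 + 8.5 + 2 + 1 + 5.5 + 4 + 7 = 38.5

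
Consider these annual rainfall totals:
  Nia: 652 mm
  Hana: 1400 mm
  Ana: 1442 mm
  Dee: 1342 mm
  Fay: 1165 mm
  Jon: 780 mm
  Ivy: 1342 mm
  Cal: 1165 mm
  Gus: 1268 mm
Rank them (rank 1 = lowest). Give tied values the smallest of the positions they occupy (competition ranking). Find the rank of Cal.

3

Sorted (ascending): 652, 780, 1165, 1165, 1268, 1342, 1342, 1400, 1442
The 2 values of 1165 occupy positions 3–4 → each gets rank 3.
The 2 values of 1342 occupy positions 6–7 → each gets rank 6.
Cal has value 1165 mm → rank 3.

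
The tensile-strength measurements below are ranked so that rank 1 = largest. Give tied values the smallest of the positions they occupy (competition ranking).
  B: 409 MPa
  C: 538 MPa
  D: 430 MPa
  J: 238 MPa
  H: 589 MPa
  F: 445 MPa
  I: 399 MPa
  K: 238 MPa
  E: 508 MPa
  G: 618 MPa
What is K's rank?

9

Sorted (descending): 618, 589, 538, 508, 445, 430, 409, 399, 238, 238
The 2 values of 238 occupy positions 9–10 → each gets rank 9.
K has value 238 MPa → rank 9.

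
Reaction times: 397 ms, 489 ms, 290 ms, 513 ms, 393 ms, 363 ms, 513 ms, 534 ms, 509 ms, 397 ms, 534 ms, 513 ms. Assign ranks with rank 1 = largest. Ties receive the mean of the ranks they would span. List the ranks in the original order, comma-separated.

8.5, 7, 12, 4, 10, 11, 4, 1.5, 6, 8.5, 1.5, 4

Sorted (descending): 534, 534, 513, 513, 513, 509, 489, 397, 397, 393, 363, 290
The 2 values of 534 occupy positions 1–2 → average rank (1+2)/2 = 1.5.
The 3 values of 513 occupy positions 3–5 → average rank 4.
The 2 values of 397 occupy positions 8–9 → average rank (8+9)/2 = 8.5.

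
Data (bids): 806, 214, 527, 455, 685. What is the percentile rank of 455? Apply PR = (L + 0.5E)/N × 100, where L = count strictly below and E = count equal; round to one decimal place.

N = 5.
Strictly below 455: 1. Equal to 455: 1.
PR = (1 + 0.5·1)/5 × 100 = 30.0

30.0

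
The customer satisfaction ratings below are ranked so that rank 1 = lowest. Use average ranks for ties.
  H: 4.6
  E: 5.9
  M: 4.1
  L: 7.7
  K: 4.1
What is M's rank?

1.5

Sorted (ascending): 4.1, 4.1, 4.6, 5.9, 7.7
The 2 values of 4.1 occupy positions 1–2 → average rank (1+2)/2 = 1.5.
M has value 4.1 → rank 1.5.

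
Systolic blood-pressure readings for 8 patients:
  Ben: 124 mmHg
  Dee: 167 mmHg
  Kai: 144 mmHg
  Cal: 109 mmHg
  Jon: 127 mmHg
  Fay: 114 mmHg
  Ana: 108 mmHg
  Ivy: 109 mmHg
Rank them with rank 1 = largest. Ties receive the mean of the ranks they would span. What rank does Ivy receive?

Sorted (descending): 167, 144, 127, 124, 114, 109, 109, 108
The 2 values of 109 occupy positions 6–7 → average rank (6+7)/2 = 6.5.
Ivy has value 109 mmHg → rank 6.5.

6.5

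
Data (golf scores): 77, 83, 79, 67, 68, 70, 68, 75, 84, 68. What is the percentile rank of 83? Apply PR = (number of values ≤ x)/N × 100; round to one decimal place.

90.0

N = 10.
Strictly below 83: 8. Equal to 83: 1.
PR = 9/10 × 100 = 90.0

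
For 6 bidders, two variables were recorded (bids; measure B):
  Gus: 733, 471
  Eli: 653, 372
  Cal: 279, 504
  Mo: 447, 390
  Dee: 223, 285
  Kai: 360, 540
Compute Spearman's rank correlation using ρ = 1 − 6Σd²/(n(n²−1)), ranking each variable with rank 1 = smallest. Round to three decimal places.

Ranks of variable 1: 6, 5, 2, 4, 1, 3
Ranks of variable 2: 4, 2, 5, 3, 1, 6
d = r₁ − r₂: 2, 3, -3, 1, 0, -3
d²: 4, 9, 9, 1, 0, 9; Σd² = 32
ρ = 1 − 6·32/(6·35) = 1 − 192/210 = 0.086

0.086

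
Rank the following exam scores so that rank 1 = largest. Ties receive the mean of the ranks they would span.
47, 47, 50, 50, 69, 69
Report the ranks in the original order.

5.5, 5.5, 3.5, 3.5, 1.5, 1.5

Sorted (descending): 69, 69, 50, 50, 47, 47
The 2 values of 69 occupy positions 1–2 → average rank (1+2)/2 = 1.5.
The 2 values of 50 occupy positions 3–4 → average rank (3+4)/2 = 3.5.
The 2 values of 47 occupy positions 5–6 → average rank (5+6)/2 = 5.5.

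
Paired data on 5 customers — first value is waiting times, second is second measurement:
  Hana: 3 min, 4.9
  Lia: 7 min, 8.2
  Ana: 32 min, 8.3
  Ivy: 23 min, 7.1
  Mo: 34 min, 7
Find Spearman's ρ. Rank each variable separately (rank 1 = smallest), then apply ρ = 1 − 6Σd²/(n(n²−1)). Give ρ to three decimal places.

Ranks of variable 1: 1, 2, 4, 3, 5
Ranks of variable 2: 1, 4, 5, 3, 2
d = r₁ − r₂: 0, -2, -1, 0, 3
d²: 0, 4, 1, 0, 9; Σd² = 14
ρ = 1 − 6·14/(5·24) = 1 − 84/120 = 0.300

0.300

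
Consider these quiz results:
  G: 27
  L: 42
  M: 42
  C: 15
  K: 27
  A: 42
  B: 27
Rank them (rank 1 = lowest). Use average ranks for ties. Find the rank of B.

3

Sorted (ascending): 15, 27, 27, 27, 42, 42, 42
The 3 values of 27 occupy positions 2–4 → average rank 3.
The 3 values of 42 occupy positions 5–7 → average rank 6.
B has value 27 → rank 3.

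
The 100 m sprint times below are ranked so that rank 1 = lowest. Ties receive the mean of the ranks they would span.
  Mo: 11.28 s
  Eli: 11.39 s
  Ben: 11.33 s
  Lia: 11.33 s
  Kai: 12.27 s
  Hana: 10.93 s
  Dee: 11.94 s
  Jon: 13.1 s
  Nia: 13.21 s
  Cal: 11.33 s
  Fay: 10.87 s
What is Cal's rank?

Sorted (ascending): 10.87, 10.93, 11.28, 11.33, 11.33, 11.33, 11.39, 11.94, 12.27, 13.1, 13.21
The 3 values of 11.33 occupy positions 4–6 → average rank 5.
Cal has value 11.33 s → rank 5.

5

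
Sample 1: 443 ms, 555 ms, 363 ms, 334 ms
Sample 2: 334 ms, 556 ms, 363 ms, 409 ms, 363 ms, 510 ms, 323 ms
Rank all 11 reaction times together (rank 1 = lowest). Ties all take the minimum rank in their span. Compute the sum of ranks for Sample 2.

Sorted (ascending): 323, 334, 334, 363, 363, 363, 409, 443, 510, 555, 556
The 2 values of 334 occupy positions 2–3 → each gets rank 2.
The 3 values of 363 occupy positions 4–6 → each gets rank 4.
Sample 2 values → pooled ranks: 334→2, 556→11, 363→4, 409→7, 363→4, 510→9, 323→1
Rank sum = 2 + 11 + 4 + 7 + 4 + 9 + 1 = 38

38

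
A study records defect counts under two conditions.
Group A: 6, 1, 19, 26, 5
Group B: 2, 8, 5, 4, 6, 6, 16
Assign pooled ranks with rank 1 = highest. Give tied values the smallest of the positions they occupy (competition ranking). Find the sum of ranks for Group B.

Sorted (descending): 26, 19, 16, 8, 6, 6, 6, 5, 5, 4, 2, 1
The 3 values of 6 occupy positions 5–7 → each gets rank 5.
The 2 values of 5 occupy positions 8–9 → each gets rank 8.
Group B values → pooled ranks: 2→11, 8→4, 5→8, 4→10, 6→5, 6→5, 16→3
Rank sum = 11 + 4 + 8 + 10 + 5 + 5 + 3 = 46

46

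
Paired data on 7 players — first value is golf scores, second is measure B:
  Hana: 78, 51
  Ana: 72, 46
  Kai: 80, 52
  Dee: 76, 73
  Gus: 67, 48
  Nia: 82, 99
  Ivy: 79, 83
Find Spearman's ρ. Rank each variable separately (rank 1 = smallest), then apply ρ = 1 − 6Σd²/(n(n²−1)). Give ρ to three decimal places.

Ranks of variable 1: 4, 2, 6, 3, 1, 7, 5
Ranks of variable 2: 3, 1, 4, 5, 2, 7, 6
d = r₁ − r₂: 1, 1, 2, -2, -1, 0, -1
d²: 1, 1, 4, 4, 1, 0, 1; Σd² = 12
ρ = 1 − 6·12/(7·48) = 1 − 72/336 = 0.786

0.786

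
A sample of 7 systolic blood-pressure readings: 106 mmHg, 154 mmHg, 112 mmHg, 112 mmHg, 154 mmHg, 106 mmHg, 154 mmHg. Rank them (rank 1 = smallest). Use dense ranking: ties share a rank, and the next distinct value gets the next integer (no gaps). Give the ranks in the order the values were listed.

Sorted (ascending): 106, 106, 112, 112, 154, 154, 154
The 2 values of 106 share dense rank 1.
The 2 values of 112 share dense rank 2.
The 3 values of 154 share dense rank 3.

1, 3, 2, 2, 3, 1, 3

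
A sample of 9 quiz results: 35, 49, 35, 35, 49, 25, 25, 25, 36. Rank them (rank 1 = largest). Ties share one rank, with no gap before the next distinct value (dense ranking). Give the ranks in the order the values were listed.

3, 1, 3, 3, 1, 4, 4, 4, 2

Sorted (descending): 49, 49, 36, 35, 35, 35, 25, 25, 25
The 2 values of 49 share dense rank 1.
The 3 values of 35 share dense rank 3.
The 3 values of 25 share dense rank 4.
Remaining distinct values take the next consecutive integers.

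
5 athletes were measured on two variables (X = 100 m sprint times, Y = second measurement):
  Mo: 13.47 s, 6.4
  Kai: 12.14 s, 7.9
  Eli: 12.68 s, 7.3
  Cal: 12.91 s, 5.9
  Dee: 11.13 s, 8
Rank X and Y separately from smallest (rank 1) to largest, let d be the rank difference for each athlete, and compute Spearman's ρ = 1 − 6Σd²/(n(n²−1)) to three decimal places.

-0.900

Ranks of variable 1: 5, 2, 3, 4, 1
Ranks of variable 2: 2, 4, 3, 1, 5
d = r₁ − r₂: 3, -2, 0, 3, -4
d²: 9, 4, 0, 9, 16; Σd² = 38
ρ = 1 − 6·38/(5·24) = 1 − 228/120 = -0.900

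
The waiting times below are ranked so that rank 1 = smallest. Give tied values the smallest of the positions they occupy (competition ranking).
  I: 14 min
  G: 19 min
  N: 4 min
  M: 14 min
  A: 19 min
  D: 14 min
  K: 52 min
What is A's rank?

5

Sorted (ascending): 4, 14, 14, 14, 19, 19, 52
The 3 values of 14 occupy positions 2–4 → each gets rank 2.
The 2 values of 19 occupy positions 5–6 → each gets rank 5.
A has value 19 min → rank 5.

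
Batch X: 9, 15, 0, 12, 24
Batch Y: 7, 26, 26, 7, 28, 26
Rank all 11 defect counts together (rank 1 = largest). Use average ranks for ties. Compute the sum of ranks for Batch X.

Sorted (descending): 28, 26, 26, 26, 24, 15, 12, 9, 7, 7, 0
The 3 values of 26 occupy positions 2–4 → average rank 3.
The 2 values of 7 occupy positions 9–10 → average rank (9+10)/2 = 9.5.
Batch X values → pooled ranks: 9→8, 15→6, 0→11, 12→7, 24→5
Rank sum = 8 + 6 + 11 + 7 + 5 = 37

37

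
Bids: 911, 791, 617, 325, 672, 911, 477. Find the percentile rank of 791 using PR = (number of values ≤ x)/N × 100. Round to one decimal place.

71.4

N = 7.
Strictly below 791: 4. Equal to 791: 1.
PR = 5/7 × 100 = 71.4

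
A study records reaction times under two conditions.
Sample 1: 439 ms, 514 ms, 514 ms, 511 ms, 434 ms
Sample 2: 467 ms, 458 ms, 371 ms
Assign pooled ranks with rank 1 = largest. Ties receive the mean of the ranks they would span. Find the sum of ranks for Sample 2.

17

Sorted (descending): 514, 514, 511, 467, 458, 439, 434, 371
The 2 values of 514 occupy positions 1–2 → average rank (1+2)/2 = 1.5.
Sample 2 values → pooled ranks: 467→4, 458→5, 371→8
Rank sum = 4 + 5 + 8 = 17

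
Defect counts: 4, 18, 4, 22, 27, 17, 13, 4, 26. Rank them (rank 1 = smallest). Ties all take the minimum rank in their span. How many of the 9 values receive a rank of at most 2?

Sorted (ascending): 4, 4, 4, 13, 17, 18, 22, 26, 27
The 3 values of 4 occupy positions 1–3 → each gets rank 1.
Ranks ≤ 2: {1, 1, 1} → 3 values.

3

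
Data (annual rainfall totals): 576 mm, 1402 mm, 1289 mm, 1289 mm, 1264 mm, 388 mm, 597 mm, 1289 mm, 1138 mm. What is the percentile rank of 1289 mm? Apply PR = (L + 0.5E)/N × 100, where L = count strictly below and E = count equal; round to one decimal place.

N = 9.
Strictly below 1289: 5. Equal to 1289: 3.
PR = (5 + 0.5·3)/9 × 100 = 72.2

72.2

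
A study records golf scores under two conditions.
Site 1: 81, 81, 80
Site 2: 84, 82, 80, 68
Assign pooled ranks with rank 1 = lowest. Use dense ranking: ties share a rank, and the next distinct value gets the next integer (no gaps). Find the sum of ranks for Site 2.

12

Sorted (ascending): 68, 80, 80, 81, 81, 82, 84
The 2 values of 80 share dense rank 2.
The 2 values of 81 share dense rank 3.
Remaining distinct values take the next consecutive integers.
Site 2 values → pooled ranks: 84→5, 82→4, 80→2, 68→1
Rank sum = 5 + 4 + 2 + 1 = 12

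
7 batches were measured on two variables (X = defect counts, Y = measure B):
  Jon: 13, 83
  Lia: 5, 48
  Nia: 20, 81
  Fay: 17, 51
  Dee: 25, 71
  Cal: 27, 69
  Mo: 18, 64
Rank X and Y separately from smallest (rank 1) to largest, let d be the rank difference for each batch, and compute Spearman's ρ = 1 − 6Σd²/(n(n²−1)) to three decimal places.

0.321

Ranks of variable 1: 2, 1, 5, 3, 6, 7, 4
Ranks of variable 2: 7, 1, 6, 2, 5, 4, 3
d = r₁ − r₂: -5, 0, -1, 1, 1, 3, 1
d²: 25, 0, 1, 1, 1, 9, 1; Σd² = 38
ρ = 1 − 6·38/(7·48) = 1 − 228/336 = 0.321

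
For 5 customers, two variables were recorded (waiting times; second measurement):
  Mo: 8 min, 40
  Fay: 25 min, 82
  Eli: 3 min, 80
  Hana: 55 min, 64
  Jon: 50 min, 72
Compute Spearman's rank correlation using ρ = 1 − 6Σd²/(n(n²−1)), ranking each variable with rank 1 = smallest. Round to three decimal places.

-0.200

Ranks of variable 1: 2, 3, 1, 5, 4
Ranks of variable 2: 1, 5, 4, 2, 3
d = r₁ − r₂: 1, -2, -3, 3, 1
d²: 1, 4, 9, 9, 1; Σd² = 24
ρ = 1 − 6·24/(5·24) = 1 − 144/120 = -0.200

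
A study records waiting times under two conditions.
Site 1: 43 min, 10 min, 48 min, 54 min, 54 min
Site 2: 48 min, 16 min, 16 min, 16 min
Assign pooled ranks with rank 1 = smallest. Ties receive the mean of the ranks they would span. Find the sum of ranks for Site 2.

Sorted (ascending): 10, 16, 16, 16, 43, 48, 48, 54, 54
The 3 values of 16 occupy positions 2–4 → average rank 3.
The 2 values of 48 occupy positions 6–7 → average rank (6+7)/2 = 6.5.
The 2 values of 54 occupy positions 8–9 → average rank (8+9)/2 = 8.5.
Site 2 values → pooled ranks: 48→6.5, 16→3, 16→3, 16→3
Rank sum = 6.5 + 3 + 3 + 3 = 15.5

15.5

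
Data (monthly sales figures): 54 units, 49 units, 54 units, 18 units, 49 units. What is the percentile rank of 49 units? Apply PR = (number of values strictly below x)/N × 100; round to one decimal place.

N = 5.
Strictly below 49: 1. Equal to 49: 2.
PR = 1/5 × 100 = 20.0

20.0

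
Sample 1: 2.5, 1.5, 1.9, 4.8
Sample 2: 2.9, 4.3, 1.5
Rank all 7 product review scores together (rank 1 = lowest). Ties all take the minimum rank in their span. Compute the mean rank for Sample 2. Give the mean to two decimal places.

4.00

Sorted (ascending): 1.5, 1.5, 1.9, 2.5, 2.9, 4.3, 4.8
The 2 values of 1.5 occupy positions 1–2 → each gets rank 1.
Sample 2 values → pooled ranks: 2.9→5, 4.3→6, 1.5→1
Mean rank = (5 + 6 + 1) / 3 = 4.00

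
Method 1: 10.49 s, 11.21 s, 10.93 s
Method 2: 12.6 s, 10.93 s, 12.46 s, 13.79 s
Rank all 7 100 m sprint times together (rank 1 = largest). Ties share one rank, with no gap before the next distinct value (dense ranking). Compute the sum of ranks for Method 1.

15

Sorted (descending): 13.79, 12.6, 12.46, 11.21, 10.93, 10.93, 10.49
The 2 values of 10.93 share dense rank 5.
Remaining distinct values take the next consecutive integers.
Method 1 values → pooled ranks: 10.49→6, 11.21→4, 10.93→5
Rank sum = 6 + 4 + 5 = 15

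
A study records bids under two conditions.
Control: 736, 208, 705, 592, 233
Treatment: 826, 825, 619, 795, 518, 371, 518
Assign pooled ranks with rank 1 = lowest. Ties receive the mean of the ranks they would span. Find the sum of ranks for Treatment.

Sorted (ascending): 208, 233, 371, 518, 518, 592, 619, 705, 736, 795, 825, 826
The 2 values of 518 occupy positions 4–5 → average rank (4+5)/2 = 4.5.
Treatment values → pooled ranks: 826→12, 825→11, 619→7, 795→10, 518→4.5, 371→3, 518→4.5
Rank sum = 12 + 11 + 7 + 10 + 4.5 + 3 + 4.5 = 52

52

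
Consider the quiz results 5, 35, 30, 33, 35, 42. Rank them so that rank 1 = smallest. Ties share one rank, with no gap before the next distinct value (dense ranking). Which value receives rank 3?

33

Sorted (ascending): 5, 30, 33, 35, 35, 42
The 2 values of 35 share dense rank 4.
Remaining distinct values take the next consecutive integers.
Rank 3 → value 33.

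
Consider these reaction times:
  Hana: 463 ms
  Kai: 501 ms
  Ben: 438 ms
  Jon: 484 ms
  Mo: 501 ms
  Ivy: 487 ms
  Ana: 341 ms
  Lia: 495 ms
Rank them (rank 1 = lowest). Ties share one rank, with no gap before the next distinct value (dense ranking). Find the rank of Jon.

4

Sorted (ascending): 341, 438, 463, 484, 487, 495, 501, 501
The 2 values of 501 share dense rank 7.
Remaining distinct values take the next consecutive integers.
Jon has value 484 ms → rank 4.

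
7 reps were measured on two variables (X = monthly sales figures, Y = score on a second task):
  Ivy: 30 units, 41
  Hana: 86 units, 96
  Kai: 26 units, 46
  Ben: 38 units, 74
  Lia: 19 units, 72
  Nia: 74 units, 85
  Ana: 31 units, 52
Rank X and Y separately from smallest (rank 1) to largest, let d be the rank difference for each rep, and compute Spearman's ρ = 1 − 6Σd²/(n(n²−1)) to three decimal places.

Ranks of variable 1: 3, 7, 2, 5, 1, 6, 4
Ranks of variable 2: 1, 7, 2, 5, 4, 6, 3
d = r₁ − r₂: 2, 0, 0, 0, -3, 0, 1
d²: 4, 0, 0, 0, 9, 0, 1; Σd² = 14
ρ = 1 − 6·14/(7·48) = 1 − 84/336 = 0.750

0.750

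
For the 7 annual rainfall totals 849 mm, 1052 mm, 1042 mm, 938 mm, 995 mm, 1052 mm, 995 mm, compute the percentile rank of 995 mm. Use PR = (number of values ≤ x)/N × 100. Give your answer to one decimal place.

57.1

N = 7.
Strictly below 995: 2. Equal to 995: 2.
PR = 4/7 × 100 = 57.1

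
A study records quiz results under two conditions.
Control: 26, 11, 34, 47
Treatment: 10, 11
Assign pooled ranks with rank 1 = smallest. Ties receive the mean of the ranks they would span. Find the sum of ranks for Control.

Sorted (ascending): 10, 11, 11, 26, 34, 47
The 2 values of 11 occupy positions 2–3 → average rank (2+3)/2 = 2.5.
Control values → pooled ranks: 26→4, 11→2.5, 34→5, 47→6
Rank sum = 4 + 2.5 + 5 + 6 = 17.5

17.5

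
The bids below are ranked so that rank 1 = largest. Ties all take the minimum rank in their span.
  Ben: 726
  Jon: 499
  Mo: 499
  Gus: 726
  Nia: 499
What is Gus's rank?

1

Sorted (descending): 726, 726, 499, 499, 499
The 2 values of 726 occupy positions 1–2 → each gets rank 1.
The 3 values of 499 occupy positions 3–5 → each gets rank 3.
Gus has value 726 → rank 1.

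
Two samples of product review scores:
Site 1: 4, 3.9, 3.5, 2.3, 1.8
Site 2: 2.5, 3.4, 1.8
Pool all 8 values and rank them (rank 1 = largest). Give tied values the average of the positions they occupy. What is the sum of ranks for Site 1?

19.5

Sorted (descending): 4, 3.9, 3.5, 3.4, 2.5, 2.3, 1.8, 1.8
The 2 values of 1.8 occupy positions 7–8 → average rank (7+8)/2 = 7.5.
Site 1 values → pooled ranks: 4→1, 3.9→2, 3.5→3, 2.3→6, 1.8→7.5
Rank sum = 1 + 2 + 3 + 6 + 7.5 = 19.5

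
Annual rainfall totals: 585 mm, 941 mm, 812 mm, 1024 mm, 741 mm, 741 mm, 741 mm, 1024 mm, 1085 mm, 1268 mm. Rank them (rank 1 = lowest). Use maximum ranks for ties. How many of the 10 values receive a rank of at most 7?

Sorted (ascending): 585, 741, 741, 741, 812, 941, 1024, 1024, 1085, 1268
The 3 values of 741 occupy positions 2–4 → each gets rank 4.
The 2 values of 1024 occupy positions 7–8 → each gets rank 8.
Ranks ≤ 7: {1, 4, 4, 4, 5, 6} → 6 values.

6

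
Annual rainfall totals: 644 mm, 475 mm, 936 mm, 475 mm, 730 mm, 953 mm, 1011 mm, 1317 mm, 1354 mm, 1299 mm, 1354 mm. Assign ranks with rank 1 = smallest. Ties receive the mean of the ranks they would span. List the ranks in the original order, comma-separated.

Sorted (ascending): 475, 475, 644, 730, 936, 953, 1011, 1299, 1317, 1354, 1354
The 2 values of 475 occupy positions 1–2 → average rank (1+2)/2 = 1.5.
The 2 values of 1354 occupy positions 10–11 → average rank (10+11)/2 = 10.5.

3, 1.5, 5, 1.5, 4, 6, 7, 9, 10.5, 8, 10.5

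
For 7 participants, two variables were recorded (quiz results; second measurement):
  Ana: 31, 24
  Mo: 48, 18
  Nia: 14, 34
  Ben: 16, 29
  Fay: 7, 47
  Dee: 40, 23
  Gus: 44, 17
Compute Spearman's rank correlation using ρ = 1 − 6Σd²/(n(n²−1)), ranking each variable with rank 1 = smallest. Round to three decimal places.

Ranks of variable 1: 4, 7, 2, 3, 1, 5, 6
Ranks of variable 2: 4, 2, 6, 5, 7, 3, 1
d = r₁ − r₂: 0, 5, -4, -2, -6, 2, 5
d²: 0, 25, 16, 4, 36, 4, 25; Σd² = 110
ρ = 1 − 6·110/(7·48) = 1 − 660/336 = -0.964

-0.964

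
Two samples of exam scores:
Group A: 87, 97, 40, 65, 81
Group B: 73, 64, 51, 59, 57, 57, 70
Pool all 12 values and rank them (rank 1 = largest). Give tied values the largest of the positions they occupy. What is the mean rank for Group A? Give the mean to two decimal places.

4.80

Sorted (descending): 97, 87, 81, 73, 70, 65, 64, 59, 57, 57, 51, 40
The 2 values of 57 occupy positions 9–10 → each gets rank 10.
Group A values → pooled ranks: 87→2, 97→1, 40→12, 65→6, 81→3
Mean rank = (2 + 1 + 12 + 6 + 3) / 5 = 4.80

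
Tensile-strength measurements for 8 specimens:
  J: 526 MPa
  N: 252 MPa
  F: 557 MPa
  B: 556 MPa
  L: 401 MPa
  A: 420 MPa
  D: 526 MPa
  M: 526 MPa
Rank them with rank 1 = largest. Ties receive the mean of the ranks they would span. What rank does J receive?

Sorted (descending): 557, 556, 526, 526, 526, 420, 401, 252
The 3 values of 526 occupy positions 3–5 → average rank 4.
J has value 526 MPa → rank 4.

4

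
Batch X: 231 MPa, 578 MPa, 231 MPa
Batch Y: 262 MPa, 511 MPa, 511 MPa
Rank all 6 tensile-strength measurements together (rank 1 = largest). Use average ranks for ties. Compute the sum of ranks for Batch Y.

9

Sorted (descending): 578, 511, 511, 262, 231, 231
The 2 values of 511 occupy positions 2–3 → average rank (2+3)/2 = 2.5.
The 2 values of 231 occupy positions 5–6 → average rank (5+6)/2 = 5.5.
Batch Y values → pooled ranks: 262→4, 511→2.5, 511→2.5
Rank sum = 4 + 2.5 + 2.5 = 9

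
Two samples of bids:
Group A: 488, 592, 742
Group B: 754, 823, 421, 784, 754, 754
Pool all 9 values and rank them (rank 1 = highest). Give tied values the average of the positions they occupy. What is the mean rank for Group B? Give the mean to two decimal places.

Sorted (descending): 823, 784, 754, 754, 754, 742, 592, 488, 421
The 3 values of 754 occupy positions 3–5 → average rank 4.
Group B values → pooled ranks: 754→4, 823→1, 421→9, 784→2, 754→4, 754→4
Mean rank = (4 + 1 + 9 + 2 + 4 + 4) / 6 = 4.00

4.00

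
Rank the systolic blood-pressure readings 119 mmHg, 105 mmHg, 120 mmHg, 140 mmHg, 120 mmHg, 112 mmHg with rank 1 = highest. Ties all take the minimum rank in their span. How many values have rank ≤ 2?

3

Sorted (descending): 140, 120, 120, 119, 112, 105
The 2 values of 120 occupy positions 2–3 → each gets rank 2.
Ranks ≤ 2: {1, 2, 2} → 3 values.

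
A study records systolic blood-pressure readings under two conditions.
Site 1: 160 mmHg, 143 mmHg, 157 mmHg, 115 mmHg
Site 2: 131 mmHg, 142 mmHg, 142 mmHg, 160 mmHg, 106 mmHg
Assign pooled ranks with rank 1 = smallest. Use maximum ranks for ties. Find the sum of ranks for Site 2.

Sorted (ascending): 106, 115, 131, 142, 142, 143, 157, 160, 160
The 2 values of 142 occupy positions 4–5 → each gets rank 5.
The 2 values of 160 occupy positions 8–9 → each gets rank 9.
Site 2 values → pooled ranks: 131→3, 142→5, 142→5, 160→9, 106→1
Rank sum = 3 + 5 + 5 + 9 + 1 = 23

23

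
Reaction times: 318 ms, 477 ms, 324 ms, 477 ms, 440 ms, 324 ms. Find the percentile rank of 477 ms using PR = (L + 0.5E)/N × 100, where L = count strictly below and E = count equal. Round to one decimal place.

83.3

N = 6.
Strictly below 477: 4. Equal to 477: 2.
PR = (4 + 0.5·2)/6 × 100 = 83.3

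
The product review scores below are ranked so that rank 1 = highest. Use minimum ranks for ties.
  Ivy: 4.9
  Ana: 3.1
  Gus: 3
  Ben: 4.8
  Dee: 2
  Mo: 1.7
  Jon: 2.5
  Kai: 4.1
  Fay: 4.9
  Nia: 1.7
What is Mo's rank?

Sorted (descending): 4.9, 4.9, 4.8, 4.1, 3.1, 3, 2.5, 2, 1.7, 1.7
The 2 values of 4.9 occupy positions 1–2 → each gets rank 1.
The 2 values of 1.7 occupy positions 9–10 → each gets rank 9.
Mo has value 1.7 → rank 9.

9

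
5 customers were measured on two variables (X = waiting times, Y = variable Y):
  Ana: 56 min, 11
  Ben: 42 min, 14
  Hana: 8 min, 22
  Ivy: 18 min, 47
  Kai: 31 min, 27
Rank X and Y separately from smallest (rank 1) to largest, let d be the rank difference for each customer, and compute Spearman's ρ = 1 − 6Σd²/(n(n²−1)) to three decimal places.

-0.700

Ranks of variable 1: 5, 4, 1, 2, 3
Ranks of variable 2: 1, 2, 3, 5, 4
d = r₁ − r₂: 4, 2, -2, -3, -1
d²: 16, 4, 4, 9, 1; Σd² = 34
ρ = 1 − 6·34/(5·24) = 1 − 204/120 = -0.700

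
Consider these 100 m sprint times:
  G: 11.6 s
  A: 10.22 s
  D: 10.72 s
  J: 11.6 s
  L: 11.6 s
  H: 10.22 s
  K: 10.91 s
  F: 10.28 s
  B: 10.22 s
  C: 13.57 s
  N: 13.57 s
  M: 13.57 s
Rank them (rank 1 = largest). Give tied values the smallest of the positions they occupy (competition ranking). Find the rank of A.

Sorted (descending): 13.57, 13.57, 13.57, 11.6, 11.6, 11.6, 10.91, 10.72, 10.28, 10.22, 10.22, 10.22
The 3 values of 13.57 occupy positions 1–3 → each gets rank 1.
The 3 values of 11.6 occupy positions 4–6 → each gets rank 4.
The 3 values of 10.22 occupy positions 10–12 → each gets rank 10.
A has value 10.22 s → rank 10.

10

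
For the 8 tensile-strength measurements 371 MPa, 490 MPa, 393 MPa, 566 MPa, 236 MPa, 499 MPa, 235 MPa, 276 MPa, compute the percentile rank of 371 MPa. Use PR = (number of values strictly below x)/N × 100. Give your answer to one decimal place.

37.5

N = 8.
Strictly below 371: 3. Equal to 371: 1.
PR = 3/8 × 100 = 37.5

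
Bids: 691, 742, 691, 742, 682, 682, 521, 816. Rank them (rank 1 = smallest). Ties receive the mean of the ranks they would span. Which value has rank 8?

816

Sorted (ascending): 521, 682, 682, 691, 691, 742, 742, 816
The 2 values of 682 occupy positions 2–3 → average rank (2+3)/2 = 2.5.
The 2 values of 691 occupy positions 4–5 → average rank (4+5)/2 = 4.5.
The 2 values of 742 occupy positions 6–7 → average rank (6+7)/2 = 6.5.
Rank 8 → value 816.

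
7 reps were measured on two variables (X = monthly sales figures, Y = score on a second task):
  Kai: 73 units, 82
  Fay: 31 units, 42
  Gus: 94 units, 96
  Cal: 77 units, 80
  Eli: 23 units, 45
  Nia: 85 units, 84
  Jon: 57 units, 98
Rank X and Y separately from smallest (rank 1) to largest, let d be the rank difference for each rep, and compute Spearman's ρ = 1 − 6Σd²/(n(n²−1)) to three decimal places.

Ranks of variable 1: 4, 2, 7, 5, 1, 6, 3
Ranks of variable 2: 4, 1, 6, 3, 2, 5, 7
d = r₁ − r₂: 0, 1, 1, 2, -1, 1, -4
d²: 0, 1, 1, 4, 1, 1, 16; Σd² = 24
ρ = 1 − 6·24/(7·48) = 1 − 144/336 = 0.571

0.571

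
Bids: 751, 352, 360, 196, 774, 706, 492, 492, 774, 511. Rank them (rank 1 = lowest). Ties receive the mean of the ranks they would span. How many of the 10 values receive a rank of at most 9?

8

Sorted (ascending): 196, 352, 360, 492, 492, 511, 706, 751, 774, 774
The 2 values of 492 occupy positions 4–5 → average rank (4+5)/2 = 4.5.
The 2 values of 774 occupy positions 9–10 → average rank (9+10)/2 = 9.5.
Ranks ≤ 9: {1, 2, 3, 4.5, 4.5, 6, 7, 8} → 8 values.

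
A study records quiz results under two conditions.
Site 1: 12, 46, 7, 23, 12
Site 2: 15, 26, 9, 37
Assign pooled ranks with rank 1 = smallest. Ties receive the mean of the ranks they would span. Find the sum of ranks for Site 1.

23

Sorted (ascending): 7, 9, 12, 12, 15, 23, 26, 37, 46
The 2 values of 12 occupy positions 3–4 → average rank (3+4)/2 = 3.5.
Site 1 values → pooled ranks: 12→3.5, 46→9, 7→1, 23→6, 12→3.5
Rank sum = 3.5 + 9 + 1 + 6 + 3.5 = 23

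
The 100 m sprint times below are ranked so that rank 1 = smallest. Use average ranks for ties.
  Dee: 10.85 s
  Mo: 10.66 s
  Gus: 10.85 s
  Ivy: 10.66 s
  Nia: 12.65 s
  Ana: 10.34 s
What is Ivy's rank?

2.5

Sorted (ascending): 10.34, 10.66, 10.66, 10.85, 10.85, 12.65
The 2 values of 10.66 occupy positions 2–3 → average rank (2+3)/2 = 2.5.
The 2 values of 10.85 occupy positions 4–5 → average rank (4+5)/2 = 4.5.
Ivy has value 10.66 s → rank 2.5.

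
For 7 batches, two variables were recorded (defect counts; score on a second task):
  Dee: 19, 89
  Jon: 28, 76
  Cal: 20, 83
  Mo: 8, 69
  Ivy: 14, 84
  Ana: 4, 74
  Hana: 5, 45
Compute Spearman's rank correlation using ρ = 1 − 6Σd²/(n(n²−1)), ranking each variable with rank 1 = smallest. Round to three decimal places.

0.571

Ranks of variable 1: 5, 7, 6, 3, 4, 1, 2
Ranks of variable 2: 7, 4, 5, 2, 6, 3, 1
d = r₁ − r₂: -2, 3, 1, 1, -2, -2, 1
d²: 4, 9, 1, 1, 4, 4, 1; Σd² = 24
ρ = 1 − 6·24/(7·48) = 1 − 144/336 = 0.571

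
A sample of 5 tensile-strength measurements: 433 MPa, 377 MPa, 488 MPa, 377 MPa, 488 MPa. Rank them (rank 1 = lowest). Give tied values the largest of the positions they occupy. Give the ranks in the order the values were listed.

Sorted (ascending): 377, 377, 433, 488, 488
The 2 values of 377 occupy positions 1–2 → each gets rank 2.
The 2 values of 488 occupy positions 4–5 → each gets rank 5.

3, 2, 5, 2, 5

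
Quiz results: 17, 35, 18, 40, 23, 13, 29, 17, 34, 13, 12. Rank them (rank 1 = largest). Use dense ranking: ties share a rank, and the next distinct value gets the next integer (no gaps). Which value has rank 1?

Sorted (descending): 40, 35, 34, 29, 23, 18, 17, 17, 13, 13, 12
The 2 values of 17 share dense rank 7.
The 2 values of 13 share dense rank 8.
Remaining distinct values take the next consecutive integers.
Rank 1 → value 40.

40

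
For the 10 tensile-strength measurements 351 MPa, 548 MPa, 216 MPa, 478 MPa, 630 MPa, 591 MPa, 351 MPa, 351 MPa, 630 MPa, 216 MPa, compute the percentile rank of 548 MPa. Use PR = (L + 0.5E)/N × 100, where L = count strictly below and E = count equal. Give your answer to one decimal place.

N = 10.
Strictly below 548: 6. Equal to 548: 1.
PR = (6 + 0.5·1)/10 × 100 = 65.0

65.0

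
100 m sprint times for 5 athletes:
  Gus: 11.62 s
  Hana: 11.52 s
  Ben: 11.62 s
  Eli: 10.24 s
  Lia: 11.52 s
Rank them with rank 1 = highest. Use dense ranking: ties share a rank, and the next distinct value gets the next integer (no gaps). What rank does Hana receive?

2

Sorted (descending): 11.62, 11.62, 11.52, 11.52, 10.24
The 2 values of 11.62 share dense rank 1.
The 2 values of 11.52 share dense rank 2.
Remaining distinct values take the next consecutive integers.
Hana has value 11.52 s → rank 2.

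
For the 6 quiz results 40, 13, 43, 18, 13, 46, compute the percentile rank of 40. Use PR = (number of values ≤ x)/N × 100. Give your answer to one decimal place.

66.7

N = 6.
Strictly below 40: 3. Equal to 40: 1.
PR = 4/6 × 100 = 66.7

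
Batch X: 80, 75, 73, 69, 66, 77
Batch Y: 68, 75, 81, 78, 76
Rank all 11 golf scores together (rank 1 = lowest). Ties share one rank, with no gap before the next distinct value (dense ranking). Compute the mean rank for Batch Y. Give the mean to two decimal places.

Sorted (ascending): 66, 68, 69, 73, 75, 75, 76, 77, 78, 80, 81
The 2 values of 75 share dense rank 5.
Remaining distinct values take the next consecutive integers.
Batch Y values → pooled ranks: 68→2, 75→5, 81→10, 78→8, 76→6
Mean rank = (2 + 5 + 10 + 8 + 6) / 5 = 6.20

6.20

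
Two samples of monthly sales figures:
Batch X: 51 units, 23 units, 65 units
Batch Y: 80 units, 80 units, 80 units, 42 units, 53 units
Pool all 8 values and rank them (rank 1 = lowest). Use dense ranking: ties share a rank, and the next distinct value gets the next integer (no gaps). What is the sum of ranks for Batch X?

9

Sorted (ascending): 23, 42, 51, 53, 65, 80, 80, 80
The 3 values of 80 share dense rank 6.
Remaining distinct values take the next consecutive integers.
Batch X values → pooled ranks: 51→3, 23→1, 65→5
Rank sum = 3 + 1 + 5 = 9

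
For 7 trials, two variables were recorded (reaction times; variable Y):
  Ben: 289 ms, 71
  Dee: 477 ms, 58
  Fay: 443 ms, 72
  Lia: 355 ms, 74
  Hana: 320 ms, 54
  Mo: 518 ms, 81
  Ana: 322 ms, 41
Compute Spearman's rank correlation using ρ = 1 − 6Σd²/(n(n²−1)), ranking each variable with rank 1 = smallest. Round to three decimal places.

Ranks of variable 1: 1, 6, 5, 4, 2, 7, 3
Ranks of variable 2: 4, 3, 5, 6, 2, 7, 1
d = r₁ − r₂: -3, 3, 0, -2, 0, 0, 2
d²: 9, 9, 0, 4, 0, 0, 4; Σd² = 26
ρ = 1 − 6·26/(7·48) = 1 − 156/336 = 0.536

0.536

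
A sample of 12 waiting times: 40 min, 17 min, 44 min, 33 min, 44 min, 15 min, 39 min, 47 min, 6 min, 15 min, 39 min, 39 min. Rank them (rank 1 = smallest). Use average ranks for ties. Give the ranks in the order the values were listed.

Sorted (ascending): 6, 15, 15, 17, 33, 39, 39, 39, 40, 44, 44, 47
The 2 values of 15 occupy positions 2–3 → average rank (2+3)/2 = 2.5.
The 3 values of 39 occupy positions 6–8 → average rank 7.
The 2 values of 44 occupy positions 10–11 → average rank (10+11)/2 = 10.5.

9, 4, 10.5, 5, 10.5, 2.5, 7, 12, 1, 2.5, 7, 7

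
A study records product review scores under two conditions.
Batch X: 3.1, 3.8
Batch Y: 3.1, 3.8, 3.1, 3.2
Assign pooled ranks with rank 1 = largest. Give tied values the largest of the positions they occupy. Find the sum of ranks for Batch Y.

Sorted (descending): 3.8, 3.8, 3.2, 3.1, 3.1, 3.1
The 2 values of 3.8 occupy positions 1–2 → each gets rank 2.
The 3 values of 3.1 occupy positions 4–6 → each gets rank 6.
Batch Y values → pooled ranks: 3.1→6, 3.8→2, 3.1→6, 3.2→3
Rank sum = 6 + 2 + 6 + 3 = 17

17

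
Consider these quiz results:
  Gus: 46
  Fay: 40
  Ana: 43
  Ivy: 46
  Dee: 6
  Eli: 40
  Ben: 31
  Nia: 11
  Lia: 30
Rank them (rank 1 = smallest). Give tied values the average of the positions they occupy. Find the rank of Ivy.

8.5

Sorted (ascending): 6, 11, 30, 31, 40, 40, 43, 46, 46
The 2 values of 40 occupy positions 5–6 → average rank (5+6)/2 = 5.5.
The 2 values of 46 occupy positions 8–9 → average rank (8+9)/2 = 8.5.
Ivy has value 46 → rank 8.5.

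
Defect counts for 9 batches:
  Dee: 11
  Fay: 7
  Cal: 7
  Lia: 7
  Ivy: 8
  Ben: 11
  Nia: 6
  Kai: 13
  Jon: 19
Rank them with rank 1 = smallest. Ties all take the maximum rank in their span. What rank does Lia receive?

Sorted (ascending): 6, 7, 7, 7, 8, 11, 11, 13, 19
The 3 values of 7 occupy positions 2–4 → each gets rank 4.
The 2 values of 11 occupy positions 6–7 → each gets rank 7.
Lia has value 7 → rank 4.

4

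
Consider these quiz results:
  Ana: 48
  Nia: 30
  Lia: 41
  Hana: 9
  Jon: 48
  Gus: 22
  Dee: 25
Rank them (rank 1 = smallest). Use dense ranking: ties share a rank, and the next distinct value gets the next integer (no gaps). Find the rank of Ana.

6

Sorted (ascending): 9, 22, 25, 30, 41, 48, 48
The 2 values of 48 share dense rank 6.
Remaining distinct values take the next consecutive integers.
Ana has value 48 → rank 6.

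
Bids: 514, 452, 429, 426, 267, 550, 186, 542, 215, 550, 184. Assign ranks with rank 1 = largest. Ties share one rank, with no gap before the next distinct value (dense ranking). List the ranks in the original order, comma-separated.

3, 4, 5, 6, 7, 1, 9, 2, 8, 1, 10

Sorted (descending): 550, 550, 542, 514, 452, 429, 426, 267, 215, 186, 184
The 2 values of 550 share dense rank 1.
Remaining distinct values take the next consecutive integers.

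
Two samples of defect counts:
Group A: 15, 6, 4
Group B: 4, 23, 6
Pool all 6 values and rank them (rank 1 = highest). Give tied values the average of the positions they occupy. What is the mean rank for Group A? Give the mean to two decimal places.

3.67

Sorted (descending): 23, 15, 6, 6, 4, 4
The 2 values of 6 occupy positions 3–4 → average rank (3+4)/2 = 3.5.
The 2 values of 4 occupy positions 5–6 → average rank (5+6)/2 = 5.5.
Group A values → pooled ranks: 15→2, 6→3.5, 4→5.5
Mean rank = (2 + 3.5 + 5.5) / 3 = 3.67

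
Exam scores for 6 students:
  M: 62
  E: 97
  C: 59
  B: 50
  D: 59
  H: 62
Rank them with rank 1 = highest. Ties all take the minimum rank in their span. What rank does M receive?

2

Sorted (descending): 97, 62, 62, 59, 59, 50
The 2 values of 62 occupy positions 2–3 → each gets rank 2.
The 2 values of 59 occupy positions 4–5 → each gets rank 4.
M has value 62 → rank 2.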